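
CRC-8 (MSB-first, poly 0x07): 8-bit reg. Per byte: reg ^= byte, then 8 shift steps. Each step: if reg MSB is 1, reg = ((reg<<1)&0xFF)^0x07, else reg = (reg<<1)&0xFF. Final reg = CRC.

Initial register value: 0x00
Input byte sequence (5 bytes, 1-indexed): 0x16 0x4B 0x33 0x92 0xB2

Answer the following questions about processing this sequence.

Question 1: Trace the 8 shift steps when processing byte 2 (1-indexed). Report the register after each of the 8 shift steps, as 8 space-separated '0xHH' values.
Answer: 0x52 0xA4 0x4F 0x9E 0x3B 0x76 0xEC 0xDF

Derivation:
After byte 1 (0x16): reg=0x62
Register before byte 2: 0x62
After XOR with byte 0x4B: 0x29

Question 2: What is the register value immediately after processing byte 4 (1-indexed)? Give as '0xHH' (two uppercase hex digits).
After byte 1 (0x16): reg=0x62
After byte 2 (0x4B): reg=0xDF
After byte 3 (0x33): reg=0x8A
After byte 4 (0x92): reg=0x48

Answer: 0x48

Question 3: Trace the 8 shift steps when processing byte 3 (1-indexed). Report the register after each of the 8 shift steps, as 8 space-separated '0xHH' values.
Answer: 0xDF 0xB9 0x75 0xEA 0xD3 0xA1 0x45 0x8A

Derivation:
After byte 1 (0x16): reg=0x62
After byte 2 (0x4B): reg=0xDF
Register before byte 3: 0xDF
After XOR with byte 0x33: 0xEC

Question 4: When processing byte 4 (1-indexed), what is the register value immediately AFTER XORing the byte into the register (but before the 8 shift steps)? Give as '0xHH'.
Register before byte 4: 0x8A
Byte 4: 0x92
0x8A XOR 0x92 = 0x18

Answer: 0x18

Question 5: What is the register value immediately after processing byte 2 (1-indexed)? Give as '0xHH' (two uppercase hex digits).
Answer: 0xDF

Derivation:
After byte 1 (0x16): reg=0x62
After byte 2 (0x4B): reg=0xDF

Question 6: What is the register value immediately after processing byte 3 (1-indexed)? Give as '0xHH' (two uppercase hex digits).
Answer: 0x8A

Derivation:
After byte 1 (0x16): reg=0x62
After byte 2 (0x4B): reg=0xDF
After byte 3 (0x33): reg=0x8A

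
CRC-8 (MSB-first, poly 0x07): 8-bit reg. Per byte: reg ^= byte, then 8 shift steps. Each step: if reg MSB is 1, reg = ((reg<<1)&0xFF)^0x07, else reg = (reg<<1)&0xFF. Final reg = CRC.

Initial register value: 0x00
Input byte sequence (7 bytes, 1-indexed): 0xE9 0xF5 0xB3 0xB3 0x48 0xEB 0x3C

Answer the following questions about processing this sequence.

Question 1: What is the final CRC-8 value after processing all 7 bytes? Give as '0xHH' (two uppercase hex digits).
Answer: 0x9B

Derivation:
After byte 1 (0xE9): reg=0x91
After byte 2 (0xF5): reg=0x3B
After byte 3 (0xB3): reg=0xB1
After byte 4 (0xB3): reg=0x0E
After byte 5 (0x48): reg=0xD5
After byte 6 (0xEB): reg=0xBA
After byte 7 (0x3C): reg=0x9B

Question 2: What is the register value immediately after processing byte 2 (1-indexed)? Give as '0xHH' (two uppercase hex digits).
Answer: 0x3B

Derivation:
After byte 1 (0xE9): reg=0x91
After byte 2 (0xF5): reg=0x3B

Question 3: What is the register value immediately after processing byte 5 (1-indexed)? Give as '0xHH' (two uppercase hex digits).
Answer: 0xD5

Derivation:
After byte 1 (0xE9): reg=0x91
After byte 2 (0xF5): reg=0x3B
After byte 3 (0xB3): reg=0xB1
After byte 4 (0xB3): reg=0x0E
After byte 5 (0x48): reg=0xD5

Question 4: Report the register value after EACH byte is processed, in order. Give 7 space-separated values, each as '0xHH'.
0x91 0x3B 0xB1 0x0E 0xD5 0xBA 0x9B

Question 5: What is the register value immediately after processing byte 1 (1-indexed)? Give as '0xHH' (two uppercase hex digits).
After byte 1 (0xE9): reg=0x91

Answer: 0x91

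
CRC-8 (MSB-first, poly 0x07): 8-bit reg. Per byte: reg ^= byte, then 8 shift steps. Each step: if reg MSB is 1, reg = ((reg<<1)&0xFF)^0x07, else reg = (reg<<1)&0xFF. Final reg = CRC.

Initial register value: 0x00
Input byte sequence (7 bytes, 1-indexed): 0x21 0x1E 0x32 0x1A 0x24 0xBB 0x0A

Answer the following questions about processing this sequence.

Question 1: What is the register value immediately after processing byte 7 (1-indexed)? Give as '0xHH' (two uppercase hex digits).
Answer: 0x36

Derivation:
After byte 1 (0x21): reg=0xE7
After byte 2 (0x1E): reg=0xE1
After byte 3 (0x32): reg=0x37
After byte 4 (0x1A): reg=0xC3
After byte 5 (0x24): reg=0xBB
After byte 6 (0xBB): reg=0x00
After byte 7 (0x0A): reg=0x36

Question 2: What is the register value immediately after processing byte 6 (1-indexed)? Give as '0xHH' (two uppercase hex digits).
After byte 1 (0x21): reg=0xE7
After byte 2 (0x1E): reg=0xE1
After byte 3 (0x32): reg=0x37
After byte 4 (0x1A): reg=0xC3
After byte 5 (0x24): reg=0xBB
After byte 6 (0xBB): reg=0x00

Answer: 0x00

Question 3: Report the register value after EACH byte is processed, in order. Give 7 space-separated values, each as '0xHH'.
0xE7 0xE1 0x37 0xC3 0xBB 0x00 0x36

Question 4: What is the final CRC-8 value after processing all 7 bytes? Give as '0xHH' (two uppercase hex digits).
Answer: 0x36

Derivation:
After byte 1 (0x21): reg=0xE7
After byte 2 (0x1E): reg=0xE1
After byte 3 (0x32): reg=0x37
After byte 4 (0x1A): reg=0xC3
After byte 5 (0x24): reg=0xBB
After byte 6 (0xBB): reg=0x00
After byte 7 (0x0A): reg=0x36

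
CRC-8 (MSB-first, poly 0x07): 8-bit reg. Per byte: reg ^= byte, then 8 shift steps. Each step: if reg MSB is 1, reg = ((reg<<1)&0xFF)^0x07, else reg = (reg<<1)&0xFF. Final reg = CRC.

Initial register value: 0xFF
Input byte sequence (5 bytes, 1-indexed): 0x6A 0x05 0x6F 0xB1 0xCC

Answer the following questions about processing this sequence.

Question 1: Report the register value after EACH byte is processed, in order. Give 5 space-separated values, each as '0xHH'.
0xE2 0xBB 0x22 0xF0 0xB4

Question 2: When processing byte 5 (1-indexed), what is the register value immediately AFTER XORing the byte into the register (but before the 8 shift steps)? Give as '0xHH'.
Answer: 0x3C

Derivation:
Register before byte 5: 0xF0
Byte 5: 0xCC
0xF0 XOR 0xCC = 0x3C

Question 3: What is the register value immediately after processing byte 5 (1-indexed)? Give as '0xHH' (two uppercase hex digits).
After byte 1 (0x6A): reg=0xE2
After byte 2 (0x05): reg=0xBB
After byte 3 (0x6F): reg=0x22
After byte 4 (0xB1): reg=0xF0
After byte 5 (0xCC): reg=0xB4

Answer: 0xB4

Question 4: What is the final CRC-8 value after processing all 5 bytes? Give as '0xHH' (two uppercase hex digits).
After byte 1 (0x6A): reg=0xE2
After byte 2 (0x05): reg=0xBB
After byte 3 (0x6F): reg=0x22
After byte 4 (0xB1): reg=0xF0
After byte 5 (0xCC): reg=0xB4

Answer: 0xB4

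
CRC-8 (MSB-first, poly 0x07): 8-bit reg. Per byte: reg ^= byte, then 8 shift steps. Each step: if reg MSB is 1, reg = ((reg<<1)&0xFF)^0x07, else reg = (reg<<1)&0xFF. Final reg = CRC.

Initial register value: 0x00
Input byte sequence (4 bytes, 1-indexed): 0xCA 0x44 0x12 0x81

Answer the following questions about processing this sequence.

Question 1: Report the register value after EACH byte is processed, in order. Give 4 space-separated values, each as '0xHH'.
0x78 0xB4 0x7B 0xE8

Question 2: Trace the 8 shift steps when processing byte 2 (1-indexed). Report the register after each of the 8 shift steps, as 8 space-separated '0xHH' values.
After byte 1 (0xCA): reg=0x78
Register before byte 2: 0x78
After XOR with byte 0x44: 0x3C

Answer: 0x78 0xF0 0xE7 0xC9 0x95 0x2D 0x5A 0xB4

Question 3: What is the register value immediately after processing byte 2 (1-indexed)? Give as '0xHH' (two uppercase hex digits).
Answer: 0xB4

Derivation:
After byte 1 (0xCA): reg=0x78
After byte 2 (0x44): reg=0xB4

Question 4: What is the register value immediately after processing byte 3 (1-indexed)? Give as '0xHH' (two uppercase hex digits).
Answer: 0x7B

Derivation:
After byte 1 (0xCA): reg=0x78
After byte 2 (0x44): reg=0xB4
After byte 3 (0x12): reg=0x7B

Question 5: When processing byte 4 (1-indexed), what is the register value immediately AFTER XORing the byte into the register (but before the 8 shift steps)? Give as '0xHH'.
Answer: 0xFA

Derivation:
Register before byte 4: 0x7B
Byte 4: 0x81
0x7B XOR 0x81 = 0xFA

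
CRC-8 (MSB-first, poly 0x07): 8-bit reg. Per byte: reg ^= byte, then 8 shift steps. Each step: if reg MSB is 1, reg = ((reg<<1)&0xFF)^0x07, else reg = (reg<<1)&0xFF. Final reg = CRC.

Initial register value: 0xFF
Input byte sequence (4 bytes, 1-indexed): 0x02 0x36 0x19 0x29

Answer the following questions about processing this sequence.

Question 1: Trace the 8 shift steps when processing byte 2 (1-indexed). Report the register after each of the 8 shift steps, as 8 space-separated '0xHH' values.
Answer: 0x91 0x25 0x4A 0x94 0x2F 0x5E 0xBC 0x7F

Derivation:
After byte 1 (0x02): reg=0xFD
Register before byte 2: 0xFD
After XOR with byte 0x36: 0xCB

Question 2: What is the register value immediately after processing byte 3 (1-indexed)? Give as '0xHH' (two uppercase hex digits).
After byte 1 (0x02): reg=0xFD
After byte 2 (0x36): reg=0x7F
After byte 3 (0x19): reg=0x35

Answer: 0x35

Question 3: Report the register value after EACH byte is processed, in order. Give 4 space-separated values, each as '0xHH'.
0xFD 0x7F 0x35 0x54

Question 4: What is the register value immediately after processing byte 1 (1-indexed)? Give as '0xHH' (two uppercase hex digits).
After byte 1 (0x02): reg=0xFD

Answer: 0xFD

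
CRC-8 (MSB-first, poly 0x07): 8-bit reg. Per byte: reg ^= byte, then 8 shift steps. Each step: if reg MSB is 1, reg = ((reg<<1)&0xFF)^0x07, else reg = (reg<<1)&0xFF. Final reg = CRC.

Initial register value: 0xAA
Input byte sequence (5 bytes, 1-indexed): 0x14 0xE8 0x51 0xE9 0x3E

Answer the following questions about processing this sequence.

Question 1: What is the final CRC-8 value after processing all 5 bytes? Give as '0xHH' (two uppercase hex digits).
Answer: 0x4C

Derivation:
After byte 1 (0x14): reg=0x33
After byte 2 (0xE8): reg=0x0F
After byte 3 (0x51): reg=0x9D
After byte 4 (0xE9): reg=0x4B
After byte 5 (0x3E): reg=0x4C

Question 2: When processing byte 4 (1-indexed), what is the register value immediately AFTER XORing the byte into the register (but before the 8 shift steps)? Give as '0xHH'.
Answer: 0x74

Derivation:
Register before byte 4: 0x9D
Byte 4: 0xE9
0x9D XOR 0xE9 = 0x74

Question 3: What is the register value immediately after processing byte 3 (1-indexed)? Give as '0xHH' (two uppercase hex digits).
Answer: 0x9D

Derivation:
After byte 1 (0x14): reg=0x33
After byte 2 (0xE8): reg=0x0F
After byte 3 (0x51): reg=0x9D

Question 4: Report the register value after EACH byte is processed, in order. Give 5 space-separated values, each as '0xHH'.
0x33 0x0F 0x9D 0x4B 0x4C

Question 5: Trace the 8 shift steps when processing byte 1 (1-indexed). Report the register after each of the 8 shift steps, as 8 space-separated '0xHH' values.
Answer: 0x7B 0xF6 0xEB 0xD1 0xA5 0x4D 0x9A 0x33

Derivation:
Register before byte 1: 0xAA
After XOR with byte 0x14: 0xBE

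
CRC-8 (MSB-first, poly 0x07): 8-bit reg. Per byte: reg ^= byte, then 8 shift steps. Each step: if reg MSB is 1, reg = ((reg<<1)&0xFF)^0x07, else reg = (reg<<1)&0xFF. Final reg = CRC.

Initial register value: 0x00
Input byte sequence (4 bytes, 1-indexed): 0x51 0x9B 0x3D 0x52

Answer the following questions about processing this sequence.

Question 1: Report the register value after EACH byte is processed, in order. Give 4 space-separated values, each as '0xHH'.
0xB0 0xD1 0x8A 0x06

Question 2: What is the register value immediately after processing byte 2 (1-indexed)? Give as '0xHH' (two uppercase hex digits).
After byte 1 (0x51): reg=0xB0
After byte 2 (0x9B): reg=0xD1

Answer: 0xD1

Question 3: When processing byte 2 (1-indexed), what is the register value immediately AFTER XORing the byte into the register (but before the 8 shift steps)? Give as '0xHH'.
Register before byte 2: 0xB0
Byte 2: 0x9B
0xB0 XOR 0x9B = 0x2B

Answer: 0x2B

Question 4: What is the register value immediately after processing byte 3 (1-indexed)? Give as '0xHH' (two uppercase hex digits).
After byte 1 (0x51): reg=0xB0
After byte 2 (0x9B): reg=0xD1
After byte 3 (0x3D): reg=0x8A

Answer: 0x8A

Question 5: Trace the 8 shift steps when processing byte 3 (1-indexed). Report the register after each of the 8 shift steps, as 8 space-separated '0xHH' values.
Answer: 0xDF 0xB9 0x75 0xEA 0xD3 0xA1 0x45 0x8A

Derivation:
After byte 1 (0x51): reg=0xB0
After byte 2 (0x9B): reg=0xD1
Register before byte 3: 0xD1
After XOR with byte 0x3D: 0xEC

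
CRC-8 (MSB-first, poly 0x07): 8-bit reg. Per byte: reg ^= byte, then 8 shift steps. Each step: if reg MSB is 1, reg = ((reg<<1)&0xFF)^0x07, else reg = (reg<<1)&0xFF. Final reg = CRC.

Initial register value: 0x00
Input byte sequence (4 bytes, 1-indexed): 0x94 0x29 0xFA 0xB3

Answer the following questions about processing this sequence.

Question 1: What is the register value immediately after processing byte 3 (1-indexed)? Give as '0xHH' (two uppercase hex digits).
Answer: 0xF9

Derivation:
After byte 1 (0x94): reg=0xE5
After byte 2 (0x29): reg=0x6A
After byte 3 (0xFA): reg=0xF9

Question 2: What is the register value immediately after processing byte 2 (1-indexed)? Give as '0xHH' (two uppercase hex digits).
After byte 1 (0x94): reg=0xE5
After byte 2 (0x29): reg=0x6A

Answer: 0x6A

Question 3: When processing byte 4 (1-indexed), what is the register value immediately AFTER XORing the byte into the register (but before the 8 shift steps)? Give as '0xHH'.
Answer: 0x4A

Derivation:
Register before byte 4: 0xF9
Byte 4: 0xB3
0xF9 XOR 0xB3 = 0x4A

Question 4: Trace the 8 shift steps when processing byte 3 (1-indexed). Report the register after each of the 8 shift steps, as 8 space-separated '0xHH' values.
After byte 1 (0x94): reg=0xE5
After byte 2 (0x29): reg=0x6A
Register before byte 3: 0x6A
After XOR with byte 0xFA: 0x90

Answer: 0x27 0x4E 0x9C 0x3F 0x7E 0xFC 0xFF 0xF9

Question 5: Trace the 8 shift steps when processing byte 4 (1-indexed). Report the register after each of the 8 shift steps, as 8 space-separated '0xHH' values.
Answer: 0x94 0x2F 0x5E 0xBC 0x7F 0xFE 0xFB 0xF1

Derivation:
After byte 1 (0x94): reg=0xE5
After byte 2 (0x29): reg=0x6A
After byte 3 (0xFA): reg=0xF9
Register before byte 4: 0xF9
After XOR with byte 0xB3: 0x4A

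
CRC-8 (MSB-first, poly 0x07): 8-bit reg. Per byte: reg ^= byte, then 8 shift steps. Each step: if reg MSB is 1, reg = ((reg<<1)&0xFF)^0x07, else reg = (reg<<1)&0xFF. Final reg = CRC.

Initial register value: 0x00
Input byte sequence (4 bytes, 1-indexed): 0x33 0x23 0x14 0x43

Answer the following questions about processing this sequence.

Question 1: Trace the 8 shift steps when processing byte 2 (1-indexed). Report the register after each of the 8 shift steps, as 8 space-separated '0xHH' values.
Answer: 0x73 0xE6 0xCB 0x91 0x25 0x4A 0x94 0x2F

Derivation:
After byte 1 (0x33): reg=0x99
Register before byte 2: 0x99
After XOR with byte 0x23: 0xBA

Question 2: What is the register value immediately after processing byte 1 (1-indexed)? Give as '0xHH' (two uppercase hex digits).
Answer: 0x99

Derivation:
After byte 1 (0x33): reg=0x99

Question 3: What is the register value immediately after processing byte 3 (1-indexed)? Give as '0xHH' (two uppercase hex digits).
Answer: 0xA1

Derivation:
After byte 1 (0x33): reg=0x99
After byte 2 (0x23): reg=0x2F
After byte 3 (0x14): reg=0xA1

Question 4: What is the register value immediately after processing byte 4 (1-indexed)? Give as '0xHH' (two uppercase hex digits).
Answer: 0xA0

Derivation:
After byte 1 (0x33): reg=0x99
After byte 2 (0x23): reg=0x2F
After byte 3 (0x14): reg=0xA1
After byte 4 (0x43): reg=0xA0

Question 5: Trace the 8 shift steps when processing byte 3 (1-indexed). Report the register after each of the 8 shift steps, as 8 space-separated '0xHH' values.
Answer: 0x76 0xEC 0xDF 0xB9 0x75 0xEA 0xD3 0xA1

Derivation:
After byte 1 (0x33): reg=0x99
After byte 2 (0x23): reg=0x2F
Register before byte 3: 0x2F
After XOR with byte 0x14: 0x3B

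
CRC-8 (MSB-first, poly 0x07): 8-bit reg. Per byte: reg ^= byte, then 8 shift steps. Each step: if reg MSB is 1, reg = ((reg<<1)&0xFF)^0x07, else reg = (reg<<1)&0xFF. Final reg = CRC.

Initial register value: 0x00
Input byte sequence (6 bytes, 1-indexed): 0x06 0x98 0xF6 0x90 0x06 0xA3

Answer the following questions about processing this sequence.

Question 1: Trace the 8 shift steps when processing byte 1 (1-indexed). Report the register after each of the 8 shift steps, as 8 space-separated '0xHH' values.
Register before byte 1: 0x00
After XOR with byte 0x06: 0x06

Answer: 0x0C 0x18 0x30 0x60 0xC0 0x87 0x09 0x12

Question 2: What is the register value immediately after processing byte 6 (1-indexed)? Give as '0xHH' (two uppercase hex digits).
Answer: 0x8A

Derivation:
After byte 1 (0x06): reg=0x12
After byte 2 (0x98): reg=0xBF
After byte 3 (0xF6): reg=0xF8
After byte 4 (0x90): reg=0x1F
After byte 5 (0x06): reg=0x4F
After byte 6 (0xA3): reg=0x8A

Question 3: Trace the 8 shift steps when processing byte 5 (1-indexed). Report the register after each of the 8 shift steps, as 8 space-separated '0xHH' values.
After byte 1 (0x06): reg=0x12
After byte 2 (0x98): reg=0xBF
After byte 3 (0xF6): reg=0xF8
After byte 4 (0x90): reg=0x1F
Register before byte 5: 0x1F
After XOR with byte 0x06: 0x19

Answer: 0x32 0x64 0xC8 0x97 0x29 0x52 0xA4 0x4F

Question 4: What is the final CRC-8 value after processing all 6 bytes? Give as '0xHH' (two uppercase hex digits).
After byte 1 (0x06): reg=0x12
After byte 2 (0x98): reg=0xBF
After byte 3 (0xF6): reg=0xF8
After byte 4 (0x90): reg=0x1F
After byte 5 (0x06): reg=0x4F
After byte 6 (0xA3): reg=0x8A

Answer: 0x8A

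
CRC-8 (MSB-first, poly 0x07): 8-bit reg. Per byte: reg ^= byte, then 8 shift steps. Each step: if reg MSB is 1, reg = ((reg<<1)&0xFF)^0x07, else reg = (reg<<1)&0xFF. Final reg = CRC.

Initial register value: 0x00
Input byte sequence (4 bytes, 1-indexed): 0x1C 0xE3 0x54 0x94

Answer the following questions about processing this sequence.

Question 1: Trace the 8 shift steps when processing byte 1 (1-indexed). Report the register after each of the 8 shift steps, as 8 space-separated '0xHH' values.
Register before byte 1: 0x00
After XOR with byte 0x1C: 0x1C

Answer: 0x38 0x70 0xE0 0xC7 0x89 0x15 0x2A 0x54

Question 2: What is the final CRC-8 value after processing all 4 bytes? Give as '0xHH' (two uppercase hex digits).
Answer: 0x41

Derivation:
After byte 1 (0x1C): reg=0x54
After byte 2 (0xE3): reg=0x0C
After byte 3 (0x54): reg=0x8F
After byte 4 (0x94): reg=0x41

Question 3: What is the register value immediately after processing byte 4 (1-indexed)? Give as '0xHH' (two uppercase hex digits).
Answer: 0x41

Derivation:
After byte 1 (0x1C): reg=0x54
After byte 2 (0xE3): reg=0x0C
After byte 3 (0x54): reg=0x8F
After byte 4 (0x94): reg=0x41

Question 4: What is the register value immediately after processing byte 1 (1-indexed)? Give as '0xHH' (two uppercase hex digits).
Answer: 0x54

Derivation:
After byte 1 (0x1C): reg=0x54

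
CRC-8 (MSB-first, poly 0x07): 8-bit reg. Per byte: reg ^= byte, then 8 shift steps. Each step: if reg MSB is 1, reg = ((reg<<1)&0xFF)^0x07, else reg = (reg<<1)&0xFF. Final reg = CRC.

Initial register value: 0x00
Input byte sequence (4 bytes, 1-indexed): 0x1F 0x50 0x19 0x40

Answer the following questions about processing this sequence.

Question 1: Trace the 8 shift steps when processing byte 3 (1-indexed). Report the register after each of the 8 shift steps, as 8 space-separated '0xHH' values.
After byte 1 (0x1F): reg=0x5D
After byte 2 (0x50): reg=0x23
Register before byte 3: 0x23
After XOR with byte 0x19: 0x3A

Answer: 0x74 0xE8 0xD7 0xA9 0x55 0xAA 0x53 0xA6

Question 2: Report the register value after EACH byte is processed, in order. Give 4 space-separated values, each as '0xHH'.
0x5D 0x23 0xA6 0xBC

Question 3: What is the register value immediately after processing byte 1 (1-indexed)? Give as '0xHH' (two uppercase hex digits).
After byte 1 (0x1F): reg=0x5D

Answer: 0x5D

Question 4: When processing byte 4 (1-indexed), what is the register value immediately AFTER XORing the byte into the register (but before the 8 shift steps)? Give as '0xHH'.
Register before byte 4: 0xA6
Byte 4: 0x40
0xA6 XOR 0x40 = 0xE6

Answer: 0xE6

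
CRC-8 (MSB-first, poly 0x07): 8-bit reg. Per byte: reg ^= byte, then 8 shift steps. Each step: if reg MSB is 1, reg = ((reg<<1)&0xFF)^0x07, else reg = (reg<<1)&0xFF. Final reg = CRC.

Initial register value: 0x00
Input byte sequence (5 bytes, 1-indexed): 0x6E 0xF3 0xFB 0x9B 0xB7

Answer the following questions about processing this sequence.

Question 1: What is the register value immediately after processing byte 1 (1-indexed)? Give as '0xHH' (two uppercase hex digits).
Answer: 0x0D

Derivation:
After byte 1 (0x6E): reg=0x0D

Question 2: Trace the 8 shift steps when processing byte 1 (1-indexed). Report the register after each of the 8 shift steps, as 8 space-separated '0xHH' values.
Register before byte 1: 0x00
After XOR with byte 0x6E: 0x6E

Answer: 0xDC 0xBF 0x79 0xF2 0xE3 0xC1 0x85 0x0D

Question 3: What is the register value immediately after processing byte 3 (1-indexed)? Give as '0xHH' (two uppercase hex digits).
Answer: 0x2D

Derivation:
After byte 1 (0x6E): reg=0x0D
After byte 2 (0xF3): reg=0xF4
After byte 3 (0xFB): reg=0x2D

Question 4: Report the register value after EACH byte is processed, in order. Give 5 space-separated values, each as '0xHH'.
0x0D 0xF4 0x2D 0x0B 0x3D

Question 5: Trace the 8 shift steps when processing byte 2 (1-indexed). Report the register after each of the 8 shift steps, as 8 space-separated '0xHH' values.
Answer: 0xFB 0xF1 0xE5 0xCD 0x9D 0x3D 0x7A 0xF4

Derivation:
After byte 1 (0x6E): reg=0x0D
Register before byte 2: 0x0D
After XOR with byte 0xF3: 0xFE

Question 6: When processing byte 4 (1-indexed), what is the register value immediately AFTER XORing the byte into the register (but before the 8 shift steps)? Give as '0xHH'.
Answer: 0xB6

Derivation:
Register before byte 4: 0x2D
Byte 4: 0x9B
0x2D XOR 0x9B = 0xB6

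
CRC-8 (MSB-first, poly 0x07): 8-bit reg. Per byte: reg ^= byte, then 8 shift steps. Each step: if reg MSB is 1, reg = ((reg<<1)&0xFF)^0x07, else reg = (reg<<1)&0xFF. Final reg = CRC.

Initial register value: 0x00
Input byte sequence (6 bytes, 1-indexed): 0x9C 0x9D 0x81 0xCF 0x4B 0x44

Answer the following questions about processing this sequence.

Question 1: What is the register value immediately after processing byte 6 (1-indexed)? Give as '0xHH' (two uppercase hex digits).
After byte 1 (0x9C): reg=0xDD
After byte 2 (0x9D): reg=0xC7
After byte 3 (0x81): reg=0xD5
After byte 4 (0xCF): reg=0x46
After byte 5 (0x4B): reg=0x23
After byte 6 (0x44): reg=0x32

Answer: 0x32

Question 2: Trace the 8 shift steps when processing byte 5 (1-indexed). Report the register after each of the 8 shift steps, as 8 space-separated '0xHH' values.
Answer: 0x1A 0x34 0x68 0xD0 0xA7 0x49 0x92 0x23

Derivation:
After byte 1 (0x9C): reg=0xDD
After byte 2 (0x9D): reg=0xC7
After byte 3 (0x81): reg=0xD5
After byte 4 (0xCF): reg=0x46
Register before byte 5: 0x46
After XOR with byte 0x4B: 0x0D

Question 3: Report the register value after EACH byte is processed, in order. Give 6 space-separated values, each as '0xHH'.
0xDD 0xC7 0xD5 0x46 0x23 0x32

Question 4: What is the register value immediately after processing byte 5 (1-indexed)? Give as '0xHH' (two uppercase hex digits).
Answer: 0x23

Derivation:
After byte 1 (0x9C): reg=0xDD
After byte 2 (0x9D): reg=0xC7
After byte 3 (0x81): reg=0xD5
After byte 4 (0xCF): reg=0x46
After byte 5 (0x4B): reg=0x23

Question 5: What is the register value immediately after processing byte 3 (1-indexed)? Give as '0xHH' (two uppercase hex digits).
Answer: 0xD5

Derivation:
After byte 1 (0x9C): reg=0xDD
After byte 2 (0x9D): reg=0xC7
After byte 3 (0x81): reg=0xD5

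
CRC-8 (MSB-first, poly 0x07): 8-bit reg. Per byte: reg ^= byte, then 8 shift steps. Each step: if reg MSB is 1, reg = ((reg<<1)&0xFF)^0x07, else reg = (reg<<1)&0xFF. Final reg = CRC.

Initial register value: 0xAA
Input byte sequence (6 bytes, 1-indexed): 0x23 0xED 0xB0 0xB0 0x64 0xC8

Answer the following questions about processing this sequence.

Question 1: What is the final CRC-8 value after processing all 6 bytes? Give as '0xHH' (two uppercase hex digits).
After byte 1 (0x23): reg=0xB6
After byte 2 (0xED): reg=0x86
After byte 3 (0xB0): reg=0x82
After byte 4 (0xB0): reg=0x9E
After byte 5 (0x64): reg=0xE8
After byte 6 (0xC8): reg=0xE0

Answer: 0xE0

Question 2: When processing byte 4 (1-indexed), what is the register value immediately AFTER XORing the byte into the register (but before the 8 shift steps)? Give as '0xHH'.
Answer: 0x32

Derivation:
Register before byte 4: 0x82
Byte 4: 0xB0
0x82 XOR 0xB0 = 0x32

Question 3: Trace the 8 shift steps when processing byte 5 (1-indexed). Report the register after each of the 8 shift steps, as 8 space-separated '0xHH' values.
After byte 1 (0x23): reg=0xB6
After byte 2 (0xED): reg=0x86
After byte 3 (0xB0): reg=0x82
After byte 4 (0xB0): reg=0x9E
Register before byte 5: 0x9E
After XOR with byte 0x64: 0xFA

Answer: 0xF3 0xE1 0xC5 0x8D 0x1D 0x3A 0x74 0xE8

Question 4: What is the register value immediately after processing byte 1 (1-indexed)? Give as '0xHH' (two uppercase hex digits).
Answer: 0xB6

Derivation:
After byte 1 (0x23): reg=0xB6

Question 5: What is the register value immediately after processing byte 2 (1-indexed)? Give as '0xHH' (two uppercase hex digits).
After byte 1 (0x23): reg=0xB6
After byte 2 (0xED): reg=0x86

Answer: 0x86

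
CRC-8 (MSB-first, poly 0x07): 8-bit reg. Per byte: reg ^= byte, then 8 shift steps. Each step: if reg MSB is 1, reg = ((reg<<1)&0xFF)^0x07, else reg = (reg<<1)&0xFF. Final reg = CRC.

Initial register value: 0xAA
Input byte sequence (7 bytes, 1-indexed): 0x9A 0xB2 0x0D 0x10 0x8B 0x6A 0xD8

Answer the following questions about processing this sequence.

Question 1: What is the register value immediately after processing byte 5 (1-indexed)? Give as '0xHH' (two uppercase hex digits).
Answer: 0x9C

Derivation:
After byte 1 (0x9A): reg=0x90
After byte 2 (0xB2): reg=0xEE
After byte 3 (0x0D): reg=0xA7
After byte 4 (0x10): reg=0x0C
After byte 5 (0x8B): reg=0x9C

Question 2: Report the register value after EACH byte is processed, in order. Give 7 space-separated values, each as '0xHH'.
0x90 0xEE 0xA7 0x0C 0x9C 0xCC 0x6C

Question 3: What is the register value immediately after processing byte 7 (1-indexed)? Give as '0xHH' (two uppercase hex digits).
Answer: 0x6C

Derivation:
After byte 1 (0x9A): reg=0x90
After byte 2 (0xB2): reg=0xEE
After byte 3 (0x0D): reg=0xA7
After byte 4 (0x10): reg=0x0C
After byte 5 (0x8B): reg=0x9C
After byte 6 (0x6A): reg=0xCC
After byte 7 (0xD8): reg=0x6C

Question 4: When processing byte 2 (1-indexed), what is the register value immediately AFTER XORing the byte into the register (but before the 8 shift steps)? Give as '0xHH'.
Answer: 0x22

Derivation:
Register before byte 2: 0x90
Byte 2: 0xB2
0x90 XOR 0xB2 = 0x22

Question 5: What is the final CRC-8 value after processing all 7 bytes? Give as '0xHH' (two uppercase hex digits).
Answer: 0x6C

Derivation:
After byte 1 (0x9A): reg=0x90
After byte 2 (0xB2): reg=0xEE
After byte 3 (0x0D): reg=0xA7
After byte 4 (0x10): reg=0x0C
After byte 5 (0x8B): reg=0x9C
After byte 6 (0x6A): reg=0xCC
After byte 7 (0xD8): reg=0x6C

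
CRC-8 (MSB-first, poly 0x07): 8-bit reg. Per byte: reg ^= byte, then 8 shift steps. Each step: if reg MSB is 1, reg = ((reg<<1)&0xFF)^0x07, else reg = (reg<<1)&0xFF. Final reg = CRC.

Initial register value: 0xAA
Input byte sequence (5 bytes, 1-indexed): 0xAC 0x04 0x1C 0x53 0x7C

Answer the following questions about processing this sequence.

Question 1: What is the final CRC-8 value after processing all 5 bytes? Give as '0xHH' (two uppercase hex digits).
Answer: 0x0B

Derivation:
After byte 1 (0xAC): reg=0x12
After byte 2 (0x04): reg=0x62
After byte 3 (0x1C): reg=0x7D
After byte 4 (0x53): reg=0xCA
After byte 5 (0x7C): reg=0x0B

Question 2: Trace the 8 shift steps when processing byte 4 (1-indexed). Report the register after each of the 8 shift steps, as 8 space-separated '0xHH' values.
Answer: 0x5C 0xB8 0x77 0xEE 0xDB 0xB1 0x65 0xCA

Derivation:
After byte 1 (0xAC): reg=0x12
After byte 2 (0x04): reg=0x62
After byte 3 (0x1C): reg=0x7D
Register before byte 4: 0x7D
After XOR with byte 0x53: 0x2E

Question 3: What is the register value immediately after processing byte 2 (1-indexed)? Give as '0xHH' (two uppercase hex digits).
Answer: 0x62

Derivation:
After byte 1 (0xAC): reg=0x12
After byte 2 (0x04): reg=0x62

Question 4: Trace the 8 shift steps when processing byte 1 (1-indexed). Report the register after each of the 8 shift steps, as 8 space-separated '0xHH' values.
Answer: 0x0C 0x18 0x30 0x60 0xC0 0x87 0x09 0x12

Derivation:
Register before byte 1: 0xAA
After XOR with byte 0xAC: 0x06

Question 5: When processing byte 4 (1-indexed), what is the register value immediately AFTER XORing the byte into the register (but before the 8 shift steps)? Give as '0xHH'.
Register before byte 4: 0x7D
Byte 4: 0x53
0x7D XOR 0x53 = 0x2E

Answer: 0x2E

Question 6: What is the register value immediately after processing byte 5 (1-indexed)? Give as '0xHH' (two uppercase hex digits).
Answer: 0x0B

Derivation:
After byte 1 (0xAC): reg=0x12
After byte 2 (0x04): reg=0x62
After byte 3 (0x1C): reg=0x7D
After byte 4 (0x53): reg=0xCA
After byte 5 (0x7C): reg=0x0B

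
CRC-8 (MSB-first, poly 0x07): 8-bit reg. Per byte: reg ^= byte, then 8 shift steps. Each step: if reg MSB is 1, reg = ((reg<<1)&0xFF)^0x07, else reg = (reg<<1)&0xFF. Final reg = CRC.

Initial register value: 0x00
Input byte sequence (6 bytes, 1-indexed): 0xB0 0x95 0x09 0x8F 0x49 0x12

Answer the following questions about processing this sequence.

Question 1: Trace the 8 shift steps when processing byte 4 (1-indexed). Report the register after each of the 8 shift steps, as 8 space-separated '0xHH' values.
After byte 1 (0xB0): reg=0x19
After byte 2 (0x95): reg=0xAD
After byte 3 (0x09): reg=0x75
Register before byte 4: 0x75
After XOR with byte 0x8F: 0xFA

Answer: 0xF3 0xE1 0xC5 0x8D 0x1D 0x3A 0x74 0xE8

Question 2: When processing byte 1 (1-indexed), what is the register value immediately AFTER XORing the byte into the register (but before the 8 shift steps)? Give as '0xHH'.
Register before byte 1: 0x00
Byte 1: 0xB0
0x00 XOR 0xB0 = 0xB0

Answer: 0xB0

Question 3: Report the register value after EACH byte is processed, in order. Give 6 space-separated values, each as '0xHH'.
0x19 0xAD 0x75 0xE8 0x6E 0x73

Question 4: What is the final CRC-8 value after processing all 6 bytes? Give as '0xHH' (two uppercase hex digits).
Answer: 0x73

Derivation:
After byte 1 (0xB0): reg=0x19
After byte 2 (0x95): reg=0xAD
After byte 3 (0x09): reg=0x75
After byte 4 (0x8F): reg=0xE8
After byte 5 (0x49): reg=0x6E
After byte 6 (0x12): reg=0x73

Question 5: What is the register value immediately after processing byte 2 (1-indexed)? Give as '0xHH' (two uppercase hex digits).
After byte 1 (0xB0): reg=0x19
After byte 2 (0x95): reg=0xAD

Answer: 0xAD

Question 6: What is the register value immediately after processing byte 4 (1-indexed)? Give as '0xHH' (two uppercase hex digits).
After byte 1 (0xB0): reg=0x19
After byte 2 (0x95): reg=0xAD
After byte 3 (0x09): reg=0x75
After byte 4 (0x8F): reg=0xE8

Answer: 0xE8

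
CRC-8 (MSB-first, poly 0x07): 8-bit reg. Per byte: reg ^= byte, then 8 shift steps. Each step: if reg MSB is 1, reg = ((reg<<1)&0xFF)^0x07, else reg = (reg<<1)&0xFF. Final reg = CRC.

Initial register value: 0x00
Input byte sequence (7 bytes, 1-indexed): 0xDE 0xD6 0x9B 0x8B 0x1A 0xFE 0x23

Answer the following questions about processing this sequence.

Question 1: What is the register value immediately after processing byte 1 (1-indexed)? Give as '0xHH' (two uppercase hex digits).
Answer: 0x14

Derivation:
After byte 1 (0xDE): reg=0x14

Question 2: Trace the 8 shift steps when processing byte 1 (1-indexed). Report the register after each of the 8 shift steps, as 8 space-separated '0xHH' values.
Answer: 0xBB 0x71 0xE2 0xC3 0x81 0x05 0x0A 0x14

Derivation:
Register before byte 1: 0x00
After XOR with byte 0xDE: 0xDE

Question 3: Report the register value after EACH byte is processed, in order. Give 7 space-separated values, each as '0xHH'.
0x14 0x40 0x0F 0x95 0xA4 0x81 0x67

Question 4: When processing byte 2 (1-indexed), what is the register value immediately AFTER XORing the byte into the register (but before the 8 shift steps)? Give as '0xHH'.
Register before byte 2: 0x14
Byte 2: 0xD6
0x14 XOR 0xD6 = 0xC2

Answer: 0xC2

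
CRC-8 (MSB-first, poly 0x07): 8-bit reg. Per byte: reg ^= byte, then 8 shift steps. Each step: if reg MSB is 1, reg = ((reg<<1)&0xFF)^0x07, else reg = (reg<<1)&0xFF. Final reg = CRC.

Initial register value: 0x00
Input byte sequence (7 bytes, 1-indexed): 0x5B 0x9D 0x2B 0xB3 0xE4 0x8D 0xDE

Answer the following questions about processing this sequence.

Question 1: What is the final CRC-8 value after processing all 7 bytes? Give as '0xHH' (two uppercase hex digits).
Answer: 0xFD

Derivation:
After byte 1 (0x5B): reg=0x86
After byte 2 (0x9D): reg=0x41
After byte 3 (0x2B): reg=0x11
After byte 4 (0xB3): reg=0x67
After byte 5 (0xE4): reg=0x80
After byte 6 (0x8D): reg=0x23
After byte 7 (0xDE): reg=0xFD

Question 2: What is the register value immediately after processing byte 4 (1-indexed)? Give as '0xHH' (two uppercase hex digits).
Answer: 0x67

Derivation:
After byte 1 (0x5B): reg=0x86
After byte 2 (0x9D): reg=0x41
After byte 3 (0x2B): reg=0x11
After byte 4 (0xB3): reg=0x67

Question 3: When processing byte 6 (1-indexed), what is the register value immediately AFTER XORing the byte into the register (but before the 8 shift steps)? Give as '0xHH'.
Answer: 0x0D

Derivation:
Register before byte 6: 0x80
Byte 6: 0x8D
0x80 XOR 0x8D = 0x0D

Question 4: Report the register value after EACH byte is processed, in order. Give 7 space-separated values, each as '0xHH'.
0x86 0x41 0x11 0x67 0x80 0x23 0xFD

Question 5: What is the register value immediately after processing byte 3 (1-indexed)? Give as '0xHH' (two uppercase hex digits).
After byte 1 (0x5B): reg=0x86
After byte 2 (0x9D): reg=0x41
After byte 3 (0x2B): reg=0x11

Answer: 0x11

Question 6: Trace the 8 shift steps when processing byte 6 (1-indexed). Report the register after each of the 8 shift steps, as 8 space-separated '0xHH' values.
After byte 1 (0x5B): reg=0x86
After byte 2 (0x9D): reg=0x41
After byte 3 (0x2B): reg=0x11
After byte 4 (0xB3): reg=0x67
After byte 5 (0xE4): reg=0x80
Register before byte 6: 0x80
After XOR with byte 0x8D: 0x0D

Answer: 0x1A 0x34 0x68 0xD0 0xA7 0x49 0x92 0x23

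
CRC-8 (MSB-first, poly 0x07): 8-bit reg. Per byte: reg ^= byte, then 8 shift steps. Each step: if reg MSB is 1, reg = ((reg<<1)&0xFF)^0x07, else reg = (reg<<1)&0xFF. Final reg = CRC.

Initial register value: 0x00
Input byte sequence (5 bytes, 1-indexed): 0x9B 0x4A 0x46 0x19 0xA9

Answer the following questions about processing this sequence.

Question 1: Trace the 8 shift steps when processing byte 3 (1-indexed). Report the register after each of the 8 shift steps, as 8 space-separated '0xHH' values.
Answer: 0x85 0x0D 0x1A 0x34 0x68 0xD0 0xA7 0x49

Derivation:
After byte 1 (0x9B): reg=0xC8
After byte 2 (0x4A): reg=0x87
Register before byte 3: 0x87
After XOR with byte 0x46: 0xC1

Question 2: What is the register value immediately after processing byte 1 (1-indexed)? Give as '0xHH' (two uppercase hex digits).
Answer: 0xC8

Derivation:
After byte 1 (0x9B): reg=0xC8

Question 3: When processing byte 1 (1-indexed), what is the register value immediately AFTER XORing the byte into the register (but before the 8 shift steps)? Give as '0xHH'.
Answer: 0x9B

Derivation:
Register before byte 1: 0x00
Byte 1: 0x9B
0x00 XOR 0x9B = 0x9B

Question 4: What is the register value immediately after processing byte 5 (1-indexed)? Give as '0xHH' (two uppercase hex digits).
Answer: 0x5A

Derivation:
After byte 1 (0x9B): reg=0xC8
After byte 2 (0x4A): reg=0x87
After byte 3 (0x46): reg=0x49
After byte 4 (0x19): reg=0xB7
After byte 5 (0xA9): reg=0x5A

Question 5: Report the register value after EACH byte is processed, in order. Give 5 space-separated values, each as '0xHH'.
0xC8 0x87 0x49 0xB7 0x5A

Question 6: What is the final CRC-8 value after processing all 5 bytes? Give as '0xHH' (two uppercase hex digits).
After byte 1 (0x9B): reg=0xC8
After byte 2 (0x4A): reg=0x87
After byte 3 (0x46): reg=0x49
After byte 4 (0x19): reg=0xB7
After byte 5 (0xA9): reg=0x5A

Answer: 0x5A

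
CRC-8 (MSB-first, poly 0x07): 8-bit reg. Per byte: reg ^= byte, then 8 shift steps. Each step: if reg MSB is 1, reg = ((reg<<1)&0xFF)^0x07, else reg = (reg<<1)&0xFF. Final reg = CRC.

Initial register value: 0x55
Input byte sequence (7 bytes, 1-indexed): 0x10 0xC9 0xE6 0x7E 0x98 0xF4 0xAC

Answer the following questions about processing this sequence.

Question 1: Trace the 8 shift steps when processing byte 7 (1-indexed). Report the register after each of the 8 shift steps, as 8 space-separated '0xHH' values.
Answer: 0x41 0x82 0x03 0x06 0x0C 0x18 0x30 0x60

Derivation:
After byte 1 (0x10): reg=0xDC
After byte 2 (0xC9): reg=0x6B
After byte 3 (0xE6): reg=0xAA
After byte 4 (0x7E): reg=0x22
After byte 5 (0x98): reg=0x2F
After byte 6 (0xF4): reg=0x0F
Register before byte 7: 0x0F
After XOR with byte 0xAC: 0xA3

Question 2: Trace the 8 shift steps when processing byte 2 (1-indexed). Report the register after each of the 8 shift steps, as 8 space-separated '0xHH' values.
Answer: 0x2A 0x54 0xA8 0x57 0xAE 0x5B 0xB6 0x6B

Derivation:
After byte 1 (0x10): reg=0xDC
Register before byte 2: 0xDC
After XOR with byte 0xC9: 0x15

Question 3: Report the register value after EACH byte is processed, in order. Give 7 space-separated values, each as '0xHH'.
0xDC 0x6B 0xAA 0x22 0x2F 0x0F 0x60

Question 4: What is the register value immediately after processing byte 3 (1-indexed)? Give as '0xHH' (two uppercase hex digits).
After byte 1 (0x10): reg=0xDC
After byte 2 (0xC9): reg=0x6B
After byte 3 (0xE6): reg=0xAA

Answer: 0xAA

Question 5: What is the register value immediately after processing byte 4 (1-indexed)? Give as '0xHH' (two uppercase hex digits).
Answer: 0x22

Derivation:
After byte 1 (0x10): reg=0xDC
After byte 2 (0xC9): reg=0x6B
After byte 3 (0xE6): reg=0xAA
After byte 4 (0x7E): reg=0x22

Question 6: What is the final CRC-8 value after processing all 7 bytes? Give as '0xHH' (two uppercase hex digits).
After byte 1 (0x10): reg=0xDC
After byte 2 (0xC9): reg=0x6B
After byte 3 (0xE6): reg=0xAA
After byte 4 (0x7E): reg=0x22
After byte 5 (0x98): reg=0x2F
After byte 6 (0xF4): reg=0x0F
After byte 7 (0xAC): reg=0x60

Answer: 0x60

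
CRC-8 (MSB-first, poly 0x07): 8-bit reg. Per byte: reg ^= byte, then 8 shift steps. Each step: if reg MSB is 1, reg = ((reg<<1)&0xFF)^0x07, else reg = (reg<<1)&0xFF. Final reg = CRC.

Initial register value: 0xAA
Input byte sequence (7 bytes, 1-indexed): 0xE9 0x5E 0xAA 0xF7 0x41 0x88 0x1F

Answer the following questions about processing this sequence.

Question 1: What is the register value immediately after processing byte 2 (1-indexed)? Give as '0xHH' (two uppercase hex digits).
Answer: 0xF9

Derivation:
After byte 1 (0xE9): reg=0xCE
After byte 2 (0x5E): reg=0xF9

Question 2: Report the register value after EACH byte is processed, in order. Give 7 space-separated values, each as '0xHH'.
0xCE 0xF9 0xBE 0xF8 0x26 0x43 0x93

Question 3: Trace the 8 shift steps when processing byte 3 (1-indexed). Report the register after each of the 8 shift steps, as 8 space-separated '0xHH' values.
After byte 1 (0xE9): reg=0xCE
After byte 2 (0x5E): reg=0xF9
Register before byte 3: 0xF9
After XOR with byte 0xAA: 0x53

Answer: 0xA6 0x4B 0x96 0x2B 0x56 0xAC 0x5F 0xBE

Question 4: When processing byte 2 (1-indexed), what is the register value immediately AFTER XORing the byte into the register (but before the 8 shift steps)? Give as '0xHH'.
Answer: 0x90

Derivation:
Register before byte 2: 0xCE
Byte 2: 0x5E
0xCE XOR 0x5E = 0x90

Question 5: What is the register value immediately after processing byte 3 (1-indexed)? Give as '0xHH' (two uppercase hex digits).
After byte 1 (0xE9): reg=0xCE
After byte 2 (0x5E): reg=0xF9
After byte 3 (0xAA): reg=0xBE

Answer: 0xBE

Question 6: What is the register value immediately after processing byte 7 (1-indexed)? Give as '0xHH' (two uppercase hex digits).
Answer: 0x93

Derivation:
After byte 1 (0xE9): reg=0xCE
After byte 2 (0x5E): reg=0xF9
After byte 3 (0xAA): reg=0xBE
After byte 4 (0xF7): reg=0xF8
After byte 5 (0x41): reg=0x26
After byte 6 (0x88): reg=0x43
After byte 7 (0x1F): reg=0x93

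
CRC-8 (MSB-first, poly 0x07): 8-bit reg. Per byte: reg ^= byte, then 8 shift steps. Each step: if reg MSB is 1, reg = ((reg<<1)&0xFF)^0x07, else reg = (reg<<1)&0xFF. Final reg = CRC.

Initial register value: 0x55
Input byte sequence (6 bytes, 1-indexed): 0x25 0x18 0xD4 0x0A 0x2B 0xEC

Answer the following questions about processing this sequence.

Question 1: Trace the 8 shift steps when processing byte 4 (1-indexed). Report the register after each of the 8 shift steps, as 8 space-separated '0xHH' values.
After byte 1 (0x25): reg=0x57
After byte 2 (0x18): reg=0xEA
After byte 3 (0xD4): reg=0xBA
Register before byte 4: 0xBA
After XOR with byte 0x0A: 0xB0

Answer: 0x67 0xCE 0x9B 0x31 0x62 0xC4 0x8F 0x19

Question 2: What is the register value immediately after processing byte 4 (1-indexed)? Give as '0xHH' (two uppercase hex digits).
After byte 1 (0x25): reg=0x57
After byte 2 (0x18): reg=0xEA
After byte 3 (0xD4): reg=0xBA
After byte 4 (0x0A): reg=0x19

Answer: 0x19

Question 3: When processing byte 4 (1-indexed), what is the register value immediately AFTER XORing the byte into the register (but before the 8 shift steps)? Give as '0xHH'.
Answer: 0xB0

Derivation:
Register before byte 4: 0xBA
Byte 4: 0x0A
0xBA XOR 0x0A = 0xB0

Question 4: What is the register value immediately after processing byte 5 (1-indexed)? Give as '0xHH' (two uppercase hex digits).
After byte 1 (0x25): reg=0x57
After byte 2 (0x18): reg=0xEA
After byte 3 (0xD4): reg=0xBA
After byte 4 (0x0A): reg=0x19
After byte 5 (0x2B): reg=0x9E

Answer: 0x9E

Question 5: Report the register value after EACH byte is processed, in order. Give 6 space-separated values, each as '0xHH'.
0x57 0xEA 0xBA 0x19 0x9E 0x59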